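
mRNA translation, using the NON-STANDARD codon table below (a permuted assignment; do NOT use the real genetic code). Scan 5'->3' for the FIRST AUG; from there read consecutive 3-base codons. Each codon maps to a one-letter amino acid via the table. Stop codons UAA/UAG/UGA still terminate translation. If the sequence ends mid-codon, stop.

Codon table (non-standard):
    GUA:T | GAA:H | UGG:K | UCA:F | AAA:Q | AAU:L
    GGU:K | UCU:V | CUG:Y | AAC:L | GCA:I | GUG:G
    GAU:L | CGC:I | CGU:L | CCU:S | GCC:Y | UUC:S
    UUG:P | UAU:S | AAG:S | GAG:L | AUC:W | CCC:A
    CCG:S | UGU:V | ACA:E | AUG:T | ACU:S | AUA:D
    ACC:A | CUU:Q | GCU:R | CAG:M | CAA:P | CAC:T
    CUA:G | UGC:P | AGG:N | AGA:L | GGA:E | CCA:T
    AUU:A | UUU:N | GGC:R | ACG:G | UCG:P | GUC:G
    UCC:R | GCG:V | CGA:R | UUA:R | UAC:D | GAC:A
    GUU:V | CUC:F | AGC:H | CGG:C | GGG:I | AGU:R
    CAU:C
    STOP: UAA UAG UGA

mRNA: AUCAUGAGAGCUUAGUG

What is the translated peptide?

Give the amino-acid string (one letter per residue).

Answer: TLR

Derivation:
start AUG at pos 3
pos 3: AUG -> T; peptide=T
pos 6: AGA -> L; peptide=TL
pos 9: GCU -> R; peptide=TLR
pos 12: UAG -> STOP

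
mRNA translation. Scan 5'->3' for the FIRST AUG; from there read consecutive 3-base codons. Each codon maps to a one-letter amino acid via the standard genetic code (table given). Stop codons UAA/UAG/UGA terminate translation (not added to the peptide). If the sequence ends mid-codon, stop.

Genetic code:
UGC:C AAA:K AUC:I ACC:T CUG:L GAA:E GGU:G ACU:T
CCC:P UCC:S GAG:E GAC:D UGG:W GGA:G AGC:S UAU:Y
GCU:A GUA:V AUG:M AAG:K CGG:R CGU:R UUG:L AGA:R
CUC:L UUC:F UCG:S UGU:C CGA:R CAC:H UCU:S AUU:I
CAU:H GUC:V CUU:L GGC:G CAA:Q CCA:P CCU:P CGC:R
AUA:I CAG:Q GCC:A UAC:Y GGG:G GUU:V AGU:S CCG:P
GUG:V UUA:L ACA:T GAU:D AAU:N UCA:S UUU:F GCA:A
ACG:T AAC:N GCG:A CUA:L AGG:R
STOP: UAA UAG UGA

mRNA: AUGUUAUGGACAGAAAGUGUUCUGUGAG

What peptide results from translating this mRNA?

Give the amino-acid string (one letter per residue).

start AUG at pos 0
pos 0: AUG -> M; peptide=M
pos 3: UUA -> L; peptide=ML
pos 6: UGG -> W; peptide=MLW
pos 9: ACA -> T; peptide=MLWT
pos 12: GAA -> E; peptide=MLWTE
pos 15: AGU -> S; peptide=MLWTES
pos 18: GUU -> V; peptide=MLWTESV
pos 21: CUG -> L; peptide=MLWTESVL
pos 24: UGA -> STOP

Answer: MLWTESVL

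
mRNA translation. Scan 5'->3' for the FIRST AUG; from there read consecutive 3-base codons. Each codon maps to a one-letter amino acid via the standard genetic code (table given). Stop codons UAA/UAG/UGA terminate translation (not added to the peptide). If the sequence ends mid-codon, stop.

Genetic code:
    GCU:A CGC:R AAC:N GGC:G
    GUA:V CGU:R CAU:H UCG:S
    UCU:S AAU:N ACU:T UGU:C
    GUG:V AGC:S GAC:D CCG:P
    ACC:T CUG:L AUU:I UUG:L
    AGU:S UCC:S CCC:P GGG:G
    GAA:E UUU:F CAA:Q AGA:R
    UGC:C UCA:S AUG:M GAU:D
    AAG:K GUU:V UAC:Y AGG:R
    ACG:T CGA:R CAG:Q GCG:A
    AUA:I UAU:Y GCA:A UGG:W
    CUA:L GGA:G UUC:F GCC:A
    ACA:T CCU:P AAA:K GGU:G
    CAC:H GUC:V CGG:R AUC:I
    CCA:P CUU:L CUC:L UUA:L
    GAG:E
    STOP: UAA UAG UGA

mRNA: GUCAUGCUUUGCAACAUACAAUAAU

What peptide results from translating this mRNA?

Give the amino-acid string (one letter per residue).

Answer: MLCNIQ

Derivation:
start AUG at pos 3
pos 3: AUG -> M; peptide=M
pos 6: CUU -> L; peptide=ML
pos 9: UGC -> C; peptide=MLC
pos 12: AAC -> N; peptide=MLCN
pos 15: AUA -> I; peptide=MLCNI
pos 18: CAA -> Q; peptide=MLCNIQ
pos 21: UAA -> STOP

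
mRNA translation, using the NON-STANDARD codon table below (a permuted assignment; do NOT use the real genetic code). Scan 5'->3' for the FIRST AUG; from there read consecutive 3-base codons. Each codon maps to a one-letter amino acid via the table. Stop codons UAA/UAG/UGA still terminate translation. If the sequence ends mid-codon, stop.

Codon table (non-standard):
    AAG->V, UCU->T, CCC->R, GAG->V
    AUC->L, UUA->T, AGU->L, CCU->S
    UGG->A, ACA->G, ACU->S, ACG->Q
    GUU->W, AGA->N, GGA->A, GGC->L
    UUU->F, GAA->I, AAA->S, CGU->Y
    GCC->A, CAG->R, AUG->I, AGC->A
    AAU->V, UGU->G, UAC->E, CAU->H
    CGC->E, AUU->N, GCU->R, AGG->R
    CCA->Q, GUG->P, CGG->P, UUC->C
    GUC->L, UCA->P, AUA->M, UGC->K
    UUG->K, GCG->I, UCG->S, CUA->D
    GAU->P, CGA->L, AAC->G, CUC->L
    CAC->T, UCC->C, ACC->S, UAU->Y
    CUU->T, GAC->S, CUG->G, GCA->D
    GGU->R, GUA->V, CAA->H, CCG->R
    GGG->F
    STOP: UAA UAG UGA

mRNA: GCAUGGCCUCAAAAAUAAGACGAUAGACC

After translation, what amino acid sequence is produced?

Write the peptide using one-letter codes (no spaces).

start AUG at pos 2
pos 2: AUG -> I; peptide=I
pos 5: GCC -> A; peptide=IA
pos 8: UCA -> P; peptide=IAP
pos 11: AAA -> S; peptide=IAPS
pos 14: AUA -> M; peptide=IAPSM
pos 17: AGA -> N; peptide=IAPSMN
pos 20: CGA -> L; peptide=IAPSMNL
pos 23: UAG -> STOP

Answer: IAPSMNL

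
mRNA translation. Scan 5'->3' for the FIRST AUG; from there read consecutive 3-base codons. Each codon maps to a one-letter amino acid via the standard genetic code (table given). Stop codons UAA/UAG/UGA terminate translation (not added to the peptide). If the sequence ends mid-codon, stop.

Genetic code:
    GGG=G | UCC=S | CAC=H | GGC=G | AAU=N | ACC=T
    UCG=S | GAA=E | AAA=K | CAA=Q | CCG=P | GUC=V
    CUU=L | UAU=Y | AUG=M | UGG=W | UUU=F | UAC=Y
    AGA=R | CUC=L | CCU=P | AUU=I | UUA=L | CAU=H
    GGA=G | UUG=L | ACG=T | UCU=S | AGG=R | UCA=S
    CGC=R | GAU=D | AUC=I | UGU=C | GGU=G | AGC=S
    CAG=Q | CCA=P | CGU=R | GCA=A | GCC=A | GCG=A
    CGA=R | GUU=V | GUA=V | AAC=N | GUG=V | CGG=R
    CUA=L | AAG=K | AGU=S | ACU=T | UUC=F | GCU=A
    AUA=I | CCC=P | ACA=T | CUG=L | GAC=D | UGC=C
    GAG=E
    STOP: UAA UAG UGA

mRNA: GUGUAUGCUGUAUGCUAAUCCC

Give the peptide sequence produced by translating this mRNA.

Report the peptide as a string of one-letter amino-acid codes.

Answer: MLYANP

Derivation:
start AUG at pos 4
pos 4: AUG -> M; peptide=M
pos 7: CUG -> L; peptide=ML
pos 10: UAU -> Y; peptide=MLY
pos 13: GCU -> A; peptide=MLYA
pos 16: AAU -> N; peptide=MLYAN
pos 19: CCC -> P; peptide=MLYANP
pos 22: only 0 nt remain (<3), stop (end of mRNA)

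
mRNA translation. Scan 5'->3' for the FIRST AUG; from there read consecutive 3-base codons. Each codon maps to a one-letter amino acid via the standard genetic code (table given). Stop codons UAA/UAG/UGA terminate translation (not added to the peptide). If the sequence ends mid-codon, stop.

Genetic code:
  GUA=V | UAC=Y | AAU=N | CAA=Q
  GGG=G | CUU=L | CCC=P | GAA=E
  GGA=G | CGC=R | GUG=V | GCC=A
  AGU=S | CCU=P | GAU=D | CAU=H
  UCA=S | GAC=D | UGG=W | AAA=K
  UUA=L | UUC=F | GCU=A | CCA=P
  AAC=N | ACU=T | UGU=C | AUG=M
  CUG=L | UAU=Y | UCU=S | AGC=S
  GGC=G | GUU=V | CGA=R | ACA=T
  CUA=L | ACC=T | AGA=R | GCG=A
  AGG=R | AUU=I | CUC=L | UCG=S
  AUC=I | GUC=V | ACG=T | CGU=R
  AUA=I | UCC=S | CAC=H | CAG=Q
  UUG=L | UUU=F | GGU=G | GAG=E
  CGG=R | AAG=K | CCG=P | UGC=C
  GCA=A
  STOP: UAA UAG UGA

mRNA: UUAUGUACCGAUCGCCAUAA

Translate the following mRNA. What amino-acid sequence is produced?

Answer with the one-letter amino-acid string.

Answer: MYRSP

Derivation:
start AUG at pos 2
pos 2: AUG -> M; peptide=M
pos 5: UAC -> Y; peptide=MY
pos 8: CGA -> R; peptide=MYR
pos 11: UCG -> S; peptide=MYRS
pos 14: CCA -> P; peptide=MYRSP
pos 17: UAA -> STOP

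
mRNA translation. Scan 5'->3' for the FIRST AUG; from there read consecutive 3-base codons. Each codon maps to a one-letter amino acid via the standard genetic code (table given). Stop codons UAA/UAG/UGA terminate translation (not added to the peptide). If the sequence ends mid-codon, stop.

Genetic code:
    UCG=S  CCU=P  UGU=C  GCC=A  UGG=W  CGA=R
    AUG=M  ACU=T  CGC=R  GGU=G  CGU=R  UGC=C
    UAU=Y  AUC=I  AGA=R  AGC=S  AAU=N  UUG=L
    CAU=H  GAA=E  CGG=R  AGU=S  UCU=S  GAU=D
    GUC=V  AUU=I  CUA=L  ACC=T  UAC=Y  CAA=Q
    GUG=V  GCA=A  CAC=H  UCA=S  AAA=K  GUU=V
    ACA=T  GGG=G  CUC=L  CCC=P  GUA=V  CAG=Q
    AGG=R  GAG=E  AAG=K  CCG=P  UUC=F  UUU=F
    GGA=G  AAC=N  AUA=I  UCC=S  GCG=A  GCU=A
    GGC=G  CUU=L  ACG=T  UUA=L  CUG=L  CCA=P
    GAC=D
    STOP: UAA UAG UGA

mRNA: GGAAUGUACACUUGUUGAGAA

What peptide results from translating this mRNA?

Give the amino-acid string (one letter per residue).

Answer: MYTC

Derivation:
start AUG at pos 3
pos 3: AUG -> M; peptide=M
pos 6: UAC -> Y; peptide=MY
pos 9: ACU -> T; peptide=MYT
pos 12: UGU -> C; peptide=MYTC
pos 15: UGA -> STOP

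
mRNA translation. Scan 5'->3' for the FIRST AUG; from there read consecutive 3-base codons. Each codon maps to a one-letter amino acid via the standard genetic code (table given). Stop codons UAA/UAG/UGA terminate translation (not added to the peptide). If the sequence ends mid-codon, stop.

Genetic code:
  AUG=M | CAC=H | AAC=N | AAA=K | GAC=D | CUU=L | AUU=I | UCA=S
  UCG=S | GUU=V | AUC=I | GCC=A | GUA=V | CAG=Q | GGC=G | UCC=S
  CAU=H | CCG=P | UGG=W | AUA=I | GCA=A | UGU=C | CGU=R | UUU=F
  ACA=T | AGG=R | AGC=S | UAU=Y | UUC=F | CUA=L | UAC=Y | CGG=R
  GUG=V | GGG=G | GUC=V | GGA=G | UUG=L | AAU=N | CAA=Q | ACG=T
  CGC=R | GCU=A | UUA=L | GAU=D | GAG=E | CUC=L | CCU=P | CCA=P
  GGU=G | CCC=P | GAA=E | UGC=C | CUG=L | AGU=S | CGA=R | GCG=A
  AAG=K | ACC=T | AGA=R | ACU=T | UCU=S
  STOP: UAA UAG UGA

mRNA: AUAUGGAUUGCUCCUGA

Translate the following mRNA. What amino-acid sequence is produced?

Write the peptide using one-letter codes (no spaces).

start AUG at pos 2
pos 2: AUG -> M; peptide=M
pos 5: GAU -> D; peptide=MD
pos 8: UGC -> C; peptide=MDC
pos 11: UCC -> S; peptide=MDCS
pos 14: UGA -> STOP

Answer: MDCS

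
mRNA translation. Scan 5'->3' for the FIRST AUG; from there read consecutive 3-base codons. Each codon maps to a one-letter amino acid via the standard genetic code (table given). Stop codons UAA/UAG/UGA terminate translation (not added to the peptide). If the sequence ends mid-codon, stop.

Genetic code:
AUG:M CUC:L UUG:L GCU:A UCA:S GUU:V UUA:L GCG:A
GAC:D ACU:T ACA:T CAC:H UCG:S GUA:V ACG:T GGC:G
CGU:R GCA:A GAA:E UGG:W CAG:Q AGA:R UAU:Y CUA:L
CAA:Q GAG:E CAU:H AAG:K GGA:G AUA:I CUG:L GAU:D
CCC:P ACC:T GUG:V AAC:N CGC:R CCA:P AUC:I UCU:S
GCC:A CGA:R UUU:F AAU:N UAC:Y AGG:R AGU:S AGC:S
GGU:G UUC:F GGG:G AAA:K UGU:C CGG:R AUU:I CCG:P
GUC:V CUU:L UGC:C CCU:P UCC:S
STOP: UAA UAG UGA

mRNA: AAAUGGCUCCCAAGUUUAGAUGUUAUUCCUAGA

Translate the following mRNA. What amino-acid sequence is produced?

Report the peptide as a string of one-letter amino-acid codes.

Answer: MAPKFRCYS

Derivation:
start AUG at pos 2
pos 2: AUG -> M; peptide=M
pos 5: GCU -> A; peptide=MA
pos 8: CCC -> P; peptide=MAP
pos 11: AAG -> K; peptide=MAPK
pos 14: UUU -> F; peptide=MAPKF
pos 17: AGA -> R; peptide=MAPKFR
pos 20: UGU -> C; peptide=MAPKFRC
pos 23: UAU -> Y; peptide=MAPKFRCY
pos 26: UCC -> S; peptide=MAPKFRCYS
pos 29: UAG -> STOP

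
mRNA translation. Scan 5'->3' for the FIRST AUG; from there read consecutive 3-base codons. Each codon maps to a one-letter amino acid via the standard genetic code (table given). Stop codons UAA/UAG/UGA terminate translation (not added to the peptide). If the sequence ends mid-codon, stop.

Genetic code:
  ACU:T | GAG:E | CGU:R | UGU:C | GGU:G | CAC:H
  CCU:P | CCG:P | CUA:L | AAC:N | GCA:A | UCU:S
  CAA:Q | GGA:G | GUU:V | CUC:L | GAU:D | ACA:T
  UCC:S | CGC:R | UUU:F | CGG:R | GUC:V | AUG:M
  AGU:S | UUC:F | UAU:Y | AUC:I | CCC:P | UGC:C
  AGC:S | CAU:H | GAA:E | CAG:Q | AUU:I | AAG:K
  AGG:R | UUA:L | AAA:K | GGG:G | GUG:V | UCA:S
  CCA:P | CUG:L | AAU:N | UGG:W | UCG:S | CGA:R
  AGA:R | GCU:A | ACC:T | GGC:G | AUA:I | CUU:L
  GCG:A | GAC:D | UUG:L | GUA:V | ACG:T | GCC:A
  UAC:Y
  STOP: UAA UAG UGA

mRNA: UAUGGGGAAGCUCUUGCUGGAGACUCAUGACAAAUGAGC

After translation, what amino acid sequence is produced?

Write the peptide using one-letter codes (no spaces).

start AUG at pos 1
pos 1: AUG -> M; peptide=M
pos 4: GGG -> G; peptide=MG
pos 7: AAG -> K; peptide=MGK
pos 10: CUC -> L; peptide=MGKL
pos 13: UUG -> L; peptide=MGKLL
pos 16: CUG -> L; peptide=MGKLLL
pos 19: GAG -> E; peptide=MGKLLLE
pos 22: ACU -> T; peptide=MGKLLLET
pos 25: CAU -> H; peptide=MGKLLLETH
pos 28: GAC -> D; peptide=MGKLLLETHD
pos 31: AAA -> K; peptide=MGKLLLETHDK
pos 34: UGA -> STOP

Answer: MGKLLLETHDK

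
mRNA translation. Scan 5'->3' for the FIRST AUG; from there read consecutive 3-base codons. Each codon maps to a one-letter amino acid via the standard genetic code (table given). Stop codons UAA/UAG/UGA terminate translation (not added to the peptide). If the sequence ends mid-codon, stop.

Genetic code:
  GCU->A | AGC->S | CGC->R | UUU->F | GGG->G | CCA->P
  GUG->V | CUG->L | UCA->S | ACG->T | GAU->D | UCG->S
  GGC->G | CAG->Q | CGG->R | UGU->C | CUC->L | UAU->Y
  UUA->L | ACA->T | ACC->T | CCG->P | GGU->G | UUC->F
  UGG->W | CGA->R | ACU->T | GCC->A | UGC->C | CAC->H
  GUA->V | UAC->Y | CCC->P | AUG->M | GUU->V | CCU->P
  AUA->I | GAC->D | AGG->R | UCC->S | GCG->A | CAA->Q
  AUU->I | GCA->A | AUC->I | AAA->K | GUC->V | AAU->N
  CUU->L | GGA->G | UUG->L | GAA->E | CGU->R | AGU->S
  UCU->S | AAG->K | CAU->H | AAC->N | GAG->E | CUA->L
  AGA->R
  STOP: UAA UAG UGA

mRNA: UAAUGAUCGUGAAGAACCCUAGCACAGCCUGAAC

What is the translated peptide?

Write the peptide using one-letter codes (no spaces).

start AUG at pos 2
pos 2: AUG -> M; peptide=M
pos 5: AUC -> I; peptide=MI
pos 8: GUG -> V; peptide=MIV
pos 11: AAG -> K; peptide=MIVK
pos 14: AAC -> N; peptide=MIVKN
pos 17: CCU -> P; peptide=MIVKNP
pos 20: AGC -> S; peptide=MIVKNPS
pos 23: ACA -> T; peptide=MIVKNPST
pos 26: GCC -> A; peptide=MIVKNPSTA
pos 29: UGA -> STOP

Answer: MIVKNPSTA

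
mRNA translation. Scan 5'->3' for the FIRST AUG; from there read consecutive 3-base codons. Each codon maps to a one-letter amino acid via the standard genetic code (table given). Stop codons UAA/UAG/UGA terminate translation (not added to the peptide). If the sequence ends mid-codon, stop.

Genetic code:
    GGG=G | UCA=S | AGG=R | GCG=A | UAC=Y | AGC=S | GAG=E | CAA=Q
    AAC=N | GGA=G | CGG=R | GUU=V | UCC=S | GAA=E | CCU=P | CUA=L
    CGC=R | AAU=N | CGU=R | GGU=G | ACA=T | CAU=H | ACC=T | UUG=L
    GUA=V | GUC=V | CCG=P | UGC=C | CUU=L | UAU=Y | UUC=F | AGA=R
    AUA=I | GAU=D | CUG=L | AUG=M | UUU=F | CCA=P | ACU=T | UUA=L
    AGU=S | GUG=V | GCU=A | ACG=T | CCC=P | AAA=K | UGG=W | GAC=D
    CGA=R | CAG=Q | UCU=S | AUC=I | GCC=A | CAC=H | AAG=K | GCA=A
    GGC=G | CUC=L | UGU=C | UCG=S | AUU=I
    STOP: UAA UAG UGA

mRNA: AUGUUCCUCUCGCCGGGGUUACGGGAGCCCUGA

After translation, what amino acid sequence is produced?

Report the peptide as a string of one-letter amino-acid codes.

Answer: MFLSPGLREP

Derivation:
start AUG at pos 0
pos 0: AUG -> M; peptide=M
pos 3: UUC -> F; peptide=MF
pos 6: CUC -> L; peptide=MFL
pos 9: UCG -> S; peptide=MFLS
pos 12: CCG -> P; peptide=MFLSP
pos 15: GGG -> G; peptide=MFLSPG
pos 18: UUA -> L; peptide=MFLSPGL
pos 21: CGG -> R; peptide=MFLSPGLR
pos 24: GAG -> E; peptide=MFLSPGLRE
pos 27: CCC -> P; peptide=MFLSPGLREP
pos 30: UGA -> STOP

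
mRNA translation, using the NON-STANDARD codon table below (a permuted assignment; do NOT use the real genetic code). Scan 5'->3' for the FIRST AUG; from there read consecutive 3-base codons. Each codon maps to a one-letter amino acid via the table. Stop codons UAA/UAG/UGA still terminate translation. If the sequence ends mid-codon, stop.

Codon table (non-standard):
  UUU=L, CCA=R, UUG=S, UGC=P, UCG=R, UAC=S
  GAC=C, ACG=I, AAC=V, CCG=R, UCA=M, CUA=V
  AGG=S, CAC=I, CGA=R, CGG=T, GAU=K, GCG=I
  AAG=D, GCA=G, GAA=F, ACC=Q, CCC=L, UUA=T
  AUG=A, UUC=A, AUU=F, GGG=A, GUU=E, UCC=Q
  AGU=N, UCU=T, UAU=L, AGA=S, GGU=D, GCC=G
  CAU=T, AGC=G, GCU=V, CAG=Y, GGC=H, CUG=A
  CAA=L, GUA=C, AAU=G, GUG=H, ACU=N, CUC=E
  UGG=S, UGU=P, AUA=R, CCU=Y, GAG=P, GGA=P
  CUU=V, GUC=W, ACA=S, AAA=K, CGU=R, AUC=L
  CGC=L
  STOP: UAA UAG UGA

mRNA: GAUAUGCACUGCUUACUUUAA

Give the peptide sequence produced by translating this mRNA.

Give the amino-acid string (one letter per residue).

Answer: AIPTV

Derivation:
start AUG at pos 3
pos 3: AUG -> A; peptide=A
pos 6: CAC -> I; peptide=AI
pos 9: UGC -> P; peptide=AIP
pos 12: UUA -> T; peptide=AIPT
pos 15: CUU -> V; peptide=AIPTV
pos 18: UAA -> STOP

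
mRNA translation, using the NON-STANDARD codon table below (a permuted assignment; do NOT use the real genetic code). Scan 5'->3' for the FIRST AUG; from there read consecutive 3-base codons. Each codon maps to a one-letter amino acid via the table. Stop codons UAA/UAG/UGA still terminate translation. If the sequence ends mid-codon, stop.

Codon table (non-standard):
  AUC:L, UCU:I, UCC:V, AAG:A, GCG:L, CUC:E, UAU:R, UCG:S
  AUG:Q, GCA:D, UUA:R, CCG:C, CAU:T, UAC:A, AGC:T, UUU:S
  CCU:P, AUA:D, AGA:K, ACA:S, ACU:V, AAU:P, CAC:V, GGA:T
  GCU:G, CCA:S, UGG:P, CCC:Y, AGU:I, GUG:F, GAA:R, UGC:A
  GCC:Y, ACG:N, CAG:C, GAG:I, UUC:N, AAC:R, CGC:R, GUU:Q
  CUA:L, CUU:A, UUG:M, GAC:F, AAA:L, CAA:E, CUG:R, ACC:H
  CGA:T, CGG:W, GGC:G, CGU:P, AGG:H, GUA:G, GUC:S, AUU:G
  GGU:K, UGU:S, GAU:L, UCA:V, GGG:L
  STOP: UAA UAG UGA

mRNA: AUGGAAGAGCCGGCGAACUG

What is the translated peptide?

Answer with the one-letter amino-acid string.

start AUG at pos 0
pos 0: AUG -> Q; peptide=Q
pos 3: GAA -> R; peptide=QR
pos 6: GAG -> I; peptide=QRI
pos 9: CCG -> C; peptide=QRIC
pos 12: GCG -> L; peptide=QRICL
pos 15: AAC -> R; peptide=QRICLR
pos 18: only 2 nt remain (<3), stop (end of mRNA)

Answer: QRICLR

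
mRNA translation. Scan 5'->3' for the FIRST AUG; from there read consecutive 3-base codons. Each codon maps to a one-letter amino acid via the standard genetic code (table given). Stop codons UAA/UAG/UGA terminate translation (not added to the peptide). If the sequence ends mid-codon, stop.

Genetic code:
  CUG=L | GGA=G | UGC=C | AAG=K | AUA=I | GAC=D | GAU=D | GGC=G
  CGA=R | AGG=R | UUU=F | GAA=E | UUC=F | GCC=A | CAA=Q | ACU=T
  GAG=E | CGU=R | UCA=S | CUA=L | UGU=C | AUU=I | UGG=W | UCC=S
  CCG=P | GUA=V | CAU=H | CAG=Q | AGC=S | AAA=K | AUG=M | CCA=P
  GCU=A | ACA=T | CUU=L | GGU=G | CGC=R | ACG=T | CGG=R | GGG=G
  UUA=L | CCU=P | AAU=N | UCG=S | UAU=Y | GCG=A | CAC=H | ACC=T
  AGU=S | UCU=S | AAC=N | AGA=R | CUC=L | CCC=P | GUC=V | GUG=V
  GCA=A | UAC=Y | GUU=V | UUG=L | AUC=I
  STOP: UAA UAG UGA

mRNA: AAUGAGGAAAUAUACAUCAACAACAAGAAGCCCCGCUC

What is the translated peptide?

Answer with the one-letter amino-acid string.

Answer: MRKYTSTTRSPA

Derivation:
start AUG at pos 1
pos 1: AUG -> M; peptide=M
pos 4: AGG -> R; peptide=MR
pos 7: AAA -> K; peptide=MRK
pos 10: UAU -> Y; peptide=MRKY
pos 13: ACA -> T; peptide=MRKYT
pos 16: UCA -> S; peptide=MRKYTS
pos 19: ACA -> T; peptide=MRKYTST
pos 22: ACA -> T; peptide=MRKYTSTT
pos 25: AGA -> R; peptide=MRKYTSTTR
pos 28: AGC -> S; peptide=MRKYTSTTRS
pos 31: CCC -> P; peptide=MRKYTSTTRSP
pos 34: GCU -> A; peptide=MRKYTSTTRSPA
pos 37: only 1 nt remain (<3), stop (end of mRNA)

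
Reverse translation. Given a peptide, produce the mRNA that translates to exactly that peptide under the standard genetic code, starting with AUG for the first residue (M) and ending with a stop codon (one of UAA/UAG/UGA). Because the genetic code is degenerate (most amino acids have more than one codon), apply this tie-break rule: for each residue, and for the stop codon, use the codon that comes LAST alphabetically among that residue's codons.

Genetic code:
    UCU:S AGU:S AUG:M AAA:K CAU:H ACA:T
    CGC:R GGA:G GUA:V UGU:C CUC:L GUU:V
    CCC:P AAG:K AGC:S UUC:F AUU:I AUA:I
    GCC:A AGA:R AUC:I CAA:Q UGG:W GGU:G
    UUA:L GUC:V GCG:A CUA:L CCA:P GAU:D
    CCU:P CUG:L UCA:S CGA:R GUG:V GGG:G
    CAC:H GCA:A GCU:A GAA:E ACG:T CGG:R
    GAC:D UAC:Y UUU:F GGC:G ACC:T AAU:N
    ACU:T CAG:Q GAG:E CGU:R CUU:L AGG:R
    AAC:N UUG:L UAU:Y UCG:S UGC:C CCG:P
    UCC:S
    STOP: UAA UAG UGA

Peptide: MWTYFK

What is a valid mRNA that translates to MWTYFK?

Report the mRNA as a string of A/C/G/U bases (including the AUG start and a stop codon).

Answer: mRNA: AUGUGGACUUAUUUUAAGUGA

Derivation:
residue 1: M -> AUG (start codon)
residue 2: W -> UGG (only codon)
residue 3: T codons sorted = ACA,ACC,ACG,ACU -> pick last = ACU
residue 4: Y codons sorted = UAC,UAU -> pick last = UAU
residue 5: F codons sorted = UUC,UUU -> pick last = UUU
residue 6: K codons sorted = AAA,AAG -> pick last = AAG
terminator: stop codons sorted = UAA,UAG,UGA -> pick last = UGA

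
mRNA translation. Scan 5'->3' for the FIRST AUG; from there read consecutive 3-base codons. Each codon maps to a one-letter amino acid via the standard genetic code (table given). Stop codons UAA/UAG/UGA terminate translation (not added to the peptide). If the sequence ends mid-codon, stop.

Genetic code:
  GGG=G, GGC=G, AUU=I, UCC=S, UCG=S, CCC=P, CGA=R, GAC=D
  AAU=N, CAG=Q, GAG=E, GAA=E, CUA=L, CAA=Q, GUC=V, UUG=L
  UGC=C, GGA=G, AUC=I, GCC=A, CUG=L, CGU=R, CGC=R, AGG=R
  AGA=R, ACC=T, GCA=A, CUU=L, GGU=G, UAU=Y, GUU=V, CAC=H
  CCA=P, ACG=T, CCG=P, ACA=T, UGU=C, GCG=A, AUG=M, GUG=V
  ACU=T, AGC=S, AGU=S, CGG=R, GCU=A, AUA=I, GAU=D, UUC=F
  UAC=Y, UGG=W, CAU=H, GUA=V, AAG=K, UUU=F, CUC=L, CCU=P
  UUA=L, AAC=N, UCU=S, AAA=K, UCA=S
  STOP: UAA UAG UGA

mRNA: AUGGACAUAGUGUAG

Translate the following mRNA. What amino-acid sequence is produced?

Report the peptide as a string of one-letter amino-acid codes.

start AUG at pos 0
pos 0: AUG -> M; peptide=M
pos 3: GAC -> D; peptide=MD
pos 6: AUA -> I; peptide=MDI
pos 9: GUG -> V; peptide=MDIV
pos 12: UAG -> STOP

Answer: MDIV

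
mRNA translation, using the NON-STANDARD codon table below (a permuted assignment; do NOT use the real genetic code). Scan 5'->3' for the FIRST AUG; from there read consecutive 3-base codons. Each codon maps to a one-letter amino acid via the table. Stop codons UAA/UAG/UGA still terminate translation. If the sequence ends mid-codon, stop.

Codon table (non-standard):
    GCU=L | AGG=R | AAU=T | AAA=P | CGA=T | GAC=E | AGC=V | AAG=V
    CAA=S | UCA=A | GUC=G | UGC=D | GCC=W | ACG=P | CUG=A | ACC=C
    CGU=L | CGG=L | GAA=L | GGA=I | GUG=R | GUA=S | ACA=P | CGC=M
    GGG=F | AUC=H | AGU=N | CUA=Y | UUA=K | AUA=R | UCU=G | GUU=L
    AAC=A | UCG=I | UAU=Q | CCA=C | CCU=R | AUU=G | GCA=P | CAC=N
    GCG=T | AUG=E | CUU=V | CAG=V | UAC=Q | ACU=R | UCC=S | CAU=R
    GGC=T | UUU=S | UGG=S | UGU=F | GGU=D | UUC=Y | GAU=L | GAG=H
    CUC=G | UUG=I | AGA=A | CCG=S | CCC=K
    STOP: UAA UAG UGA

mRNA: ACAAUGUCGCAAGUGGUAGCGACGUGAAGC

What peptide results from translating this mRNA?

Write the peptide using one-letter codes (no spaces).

start AUG at pos 3
pos 3: AUG -> E; peptide=E
pos 6: UCG -> I; peptide=EI
pos 9: CAA -> S; peptide=EIS
pos 12: GUG -> R; peptide=EISR
pos 15: GUA -> S; peptide=EISRS
pos 18: GCG -> T; peptide=EISRST
pos 21: ACG -> P; peptide=EISRSTP
pos 24: UGA -> STOP

Answer: EISRSTP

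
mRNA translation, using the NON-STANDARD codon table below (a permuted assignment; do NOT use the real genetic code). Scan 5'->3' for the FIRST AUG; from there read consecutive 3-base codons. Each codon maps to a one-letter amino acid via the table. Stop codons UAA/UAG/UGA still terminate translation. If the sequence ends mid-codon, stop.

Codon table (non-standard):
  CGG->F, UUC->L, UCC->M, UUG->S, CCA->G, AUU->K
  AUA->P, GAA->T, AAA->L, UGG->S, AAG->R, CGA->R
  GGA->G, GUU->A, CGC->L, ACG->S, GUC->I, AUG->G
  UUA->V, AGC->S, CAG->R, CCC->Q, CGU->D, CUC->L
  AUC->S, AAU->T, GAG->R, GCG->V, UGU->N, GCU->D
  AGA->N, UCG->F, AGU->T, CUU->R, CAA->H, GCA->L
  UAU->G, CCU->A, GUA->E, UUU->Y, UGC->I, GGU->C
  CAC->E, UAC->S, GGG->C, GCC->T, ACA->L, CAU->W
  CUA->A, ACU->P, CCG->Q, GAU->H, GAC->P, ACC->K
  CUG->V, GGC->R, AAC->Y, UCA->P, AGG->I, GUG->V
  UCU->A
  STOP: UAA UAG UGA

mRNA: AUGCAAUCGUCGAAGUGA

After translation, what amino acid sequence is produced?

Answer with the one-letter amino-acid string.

Answer: GHFFR

Derivation:
start AUG at pos 0
pos 0: AUG -> G; peptide=G
pos 3: CAA -> H; peptide=GH
pos 6: UCG -> F; peptide=GHF
pos 9: UCG -> F; peptide=GHFF
pos 12: AAG -> R; peptide=GHFFR
pos 15: UGA -> STOP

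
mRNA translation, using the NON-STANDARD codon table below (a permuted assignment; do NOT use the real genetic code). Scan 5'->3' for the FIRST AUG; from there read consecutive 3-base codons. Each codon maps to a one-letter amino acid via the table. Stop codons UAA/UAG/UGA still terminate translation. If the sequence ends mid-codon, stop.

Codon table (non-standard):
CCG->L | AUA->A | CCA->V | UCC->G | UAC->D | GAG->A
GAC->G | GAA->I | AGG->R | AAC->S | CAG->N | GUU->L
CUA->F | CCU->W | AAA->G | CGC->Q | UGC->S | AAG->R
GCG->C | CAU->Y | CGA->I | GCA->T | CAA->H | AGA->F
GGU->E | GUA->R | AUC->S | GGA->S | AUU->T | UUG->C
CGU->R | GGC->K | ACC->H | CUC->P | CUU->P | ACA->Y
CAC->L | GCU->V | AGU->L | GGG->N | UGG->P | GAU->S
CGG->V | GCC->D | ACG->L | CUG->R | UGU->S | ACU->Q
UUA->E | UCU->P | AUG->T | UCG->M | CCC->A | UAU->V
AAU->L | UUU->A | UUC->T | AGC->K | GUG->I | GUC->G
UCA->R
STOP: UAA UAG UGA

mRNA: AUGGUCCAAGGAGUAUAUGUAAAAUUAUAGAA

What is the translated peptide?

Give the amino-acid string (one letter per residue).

Answer: TGHSRVRGE

Derivation:
start AUG at pos 0
pos 0: AUG -> T; peptide=T
pos 3: GUC -> G; peptide=TG
pos 6: CAA -> H; peptide=TGH
pos 9: GGA -> S; peptide=TGHS
pos 12: GUA -> R; peptide=TGHSR
pos 15: UAU -> V; peptide=TGHSRV
pos 18: GUA -> R; peptide=TGHSRVR
pos 21: AAA -> G; peptide=TGHSRVRG
pos 24: UUA -> E; peptide=TGHSRVRGE
pos 27: UAG -> STOP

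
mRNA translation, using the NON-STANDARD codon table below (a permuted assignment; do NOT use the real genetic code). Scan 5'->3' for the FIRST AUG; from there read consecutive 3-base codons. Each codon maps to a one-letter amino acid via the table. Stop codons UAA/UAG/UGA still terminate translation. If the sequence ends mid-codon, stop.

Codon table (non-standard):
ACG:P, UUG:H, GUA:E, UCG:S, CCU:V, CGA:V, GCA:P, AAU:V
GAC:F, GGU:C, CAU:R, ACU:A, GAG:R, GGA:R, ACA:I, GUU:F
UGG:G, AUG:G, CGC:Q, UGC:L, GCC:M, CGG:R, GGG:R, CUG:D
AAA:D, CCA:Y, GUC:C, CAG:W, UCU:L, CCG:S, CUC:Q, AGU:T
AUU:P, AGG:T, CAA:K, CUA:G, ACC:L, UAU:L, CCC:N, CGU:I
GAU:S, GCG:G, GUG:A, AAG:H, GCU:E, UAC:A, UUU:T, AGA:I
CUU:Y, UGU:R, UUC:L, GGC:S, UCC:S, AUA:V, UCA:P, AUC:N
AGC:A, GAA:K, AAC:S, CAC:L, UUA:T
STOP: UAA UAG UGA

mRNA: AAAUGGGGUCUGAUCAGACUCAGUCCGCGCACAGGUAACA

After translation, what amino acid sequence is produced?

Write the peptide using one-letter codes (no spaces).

Answer: GRLSWAWSGLT

Derivation:
start AUG at pos 2
pos 2: AUG -> G; peptide=G
pos 5: GGG -> R; peptide=GR
pos 8: UCU -> L; peptide=GRL
pos 11: GAU -> S; peptide=GRLS
pos 14: CAG -> W; peptide=GRLSW
pos 17: ACU -> A; peptide=GRLSWA
pos 20: CAG -> W; peptide=GRLSWAW
pos 23: UCC -> S; peptide=GRLSWAWS
pos 26: GCG -> G; peptide=GRLSWAWSG
pos 29: CAC -> L; peptide=GRLSWAWSGL
pos 32: AGG -> T; peptide=GRLSWAWSGLT
pos 35: UAA -> STOP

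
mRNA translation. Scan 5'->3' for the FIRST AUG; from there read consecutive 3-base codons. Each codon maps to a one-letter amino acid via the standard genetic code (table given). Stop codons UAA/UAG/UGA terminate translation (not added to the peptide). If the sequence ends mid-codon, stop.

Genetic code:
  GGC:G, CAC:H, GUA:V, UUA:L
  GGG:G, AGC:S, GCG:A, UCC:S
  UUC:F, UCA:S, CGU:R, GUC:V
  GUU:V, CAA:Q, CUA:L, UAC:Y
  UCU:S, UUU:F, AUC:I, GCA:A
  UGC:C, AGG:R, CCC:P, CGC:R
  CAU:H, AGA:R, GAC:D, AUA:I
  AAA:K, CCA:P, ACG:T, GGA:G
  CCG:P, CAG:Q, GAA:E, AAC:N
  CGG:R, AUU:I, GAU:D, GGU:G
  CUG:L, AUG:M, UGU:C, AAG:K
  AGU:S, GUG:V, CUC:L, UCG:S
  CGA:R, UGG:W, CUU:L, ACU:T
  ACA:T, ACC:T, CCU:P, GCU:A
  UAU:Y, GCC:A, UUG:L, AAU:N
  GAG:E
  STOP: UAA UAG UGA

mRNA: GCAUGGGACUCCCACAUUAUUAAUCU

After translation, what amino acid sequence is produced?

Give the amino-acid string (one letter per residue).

start AUG at pos 2
pos 2: AUG -> M; peptide=M
pos 5: GGA -> G; peptide=MG
pos 8: CUC -> L; peptide=MGL
pos 11: CCA -> P; peptide=MGLP
pos 14: CAU -> H; peptide=MGLPH
pos 17: UAU -> Y; peptide=MGLPHY
pos 20: UAA -> STOP

Answer: MGLPHY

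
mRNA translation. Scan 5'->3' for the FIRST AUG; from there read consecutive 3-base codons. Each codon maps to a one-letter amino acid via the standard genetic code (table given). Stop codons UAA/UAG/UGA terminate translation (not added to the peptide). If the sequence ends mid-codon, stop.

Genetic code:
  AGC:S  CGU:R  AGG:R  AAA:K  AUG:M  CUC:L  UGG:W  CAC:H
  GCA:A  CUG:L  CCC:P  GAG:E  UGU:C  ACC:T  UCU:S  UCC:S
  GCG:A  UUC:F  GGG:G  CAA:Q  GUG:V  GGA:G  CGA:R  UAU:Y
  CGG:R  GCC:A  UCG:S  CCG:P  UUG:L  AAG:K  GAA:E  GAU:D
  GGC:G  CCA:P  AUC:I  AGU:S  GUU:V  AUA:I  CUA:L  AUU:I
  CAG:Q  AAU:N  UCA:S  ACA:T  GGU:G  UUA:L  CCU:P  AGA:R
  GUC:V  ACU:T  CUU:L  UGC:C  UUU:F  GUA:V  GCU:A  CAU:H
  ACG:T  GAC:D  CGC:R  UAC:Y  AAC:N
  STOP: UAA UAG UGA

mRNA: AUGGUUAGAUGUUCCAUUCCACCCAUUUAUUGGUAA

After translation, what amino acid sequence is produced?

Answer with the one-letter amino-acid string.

Answer: MVRCSIPPIYW

Derivation:
start AUG at pos 0
pos 0: AUG -> M; peptide=M
pos 3: GUU -> V; peptide=MV
pos 6: AGA -> R; peptide=MVR
pos 9: UGU -> C; peptide=MVRC
pos 12: UCC -> S; peptide=MVRCS
pos 15: AUU -> I; peptide=MVRCSI
pos 18: CCA -> P; peptide=MVRCSIP
pos 21: CCC -> P; peptide=MVRCSIPP
pos 24: AUU -> I; peptide=MVRCSIPPI
pos 27: UAU -> Y; peptide=MVRCSIPPIY
pos 30: UGG -> W; peptide=MVRCSIPPIYW
pos 33: UAA -> STOP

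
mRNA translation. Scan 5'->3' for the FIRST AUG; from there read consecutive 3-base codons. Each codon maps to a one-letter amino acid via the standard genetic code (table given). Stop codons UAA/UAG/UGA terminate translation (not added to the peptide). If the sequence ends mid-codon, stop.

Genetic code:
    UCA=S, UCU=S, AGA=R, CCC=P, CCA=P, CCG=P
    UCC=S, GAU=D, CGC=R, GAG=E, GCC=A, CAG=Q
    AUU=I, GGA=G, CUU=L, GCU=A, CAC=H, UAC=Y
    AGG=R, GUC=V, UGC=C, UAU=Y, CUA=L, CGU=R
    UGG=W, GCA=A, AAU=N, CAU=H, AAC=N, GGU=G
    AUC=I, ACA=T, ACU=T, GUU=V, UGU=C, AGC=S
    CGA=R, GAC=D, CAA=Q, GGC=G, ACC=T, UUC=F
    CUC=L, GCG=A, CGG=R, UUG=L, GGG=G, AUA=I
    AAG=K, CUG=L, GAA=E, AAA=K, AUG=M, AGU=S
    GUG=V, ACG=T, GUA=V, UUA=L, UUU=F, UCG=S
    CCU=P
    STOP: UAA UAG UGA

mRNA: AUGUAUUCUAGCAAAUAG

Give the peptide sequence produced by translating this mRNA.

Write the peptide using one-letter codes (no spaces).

Answer: MYSSK

Derivation:
start AUG at pos 0
pos 0: AUG -> M; peptide=M
pos 3: UAU -> Y; peptide=MY
pos 6: UCU -> S; peptide=MYS
pos 9: AGC -> S; peptide=MYSS
pos 12: AAA -> K; peptide=MYSSK
pos 15: UAG -> STOP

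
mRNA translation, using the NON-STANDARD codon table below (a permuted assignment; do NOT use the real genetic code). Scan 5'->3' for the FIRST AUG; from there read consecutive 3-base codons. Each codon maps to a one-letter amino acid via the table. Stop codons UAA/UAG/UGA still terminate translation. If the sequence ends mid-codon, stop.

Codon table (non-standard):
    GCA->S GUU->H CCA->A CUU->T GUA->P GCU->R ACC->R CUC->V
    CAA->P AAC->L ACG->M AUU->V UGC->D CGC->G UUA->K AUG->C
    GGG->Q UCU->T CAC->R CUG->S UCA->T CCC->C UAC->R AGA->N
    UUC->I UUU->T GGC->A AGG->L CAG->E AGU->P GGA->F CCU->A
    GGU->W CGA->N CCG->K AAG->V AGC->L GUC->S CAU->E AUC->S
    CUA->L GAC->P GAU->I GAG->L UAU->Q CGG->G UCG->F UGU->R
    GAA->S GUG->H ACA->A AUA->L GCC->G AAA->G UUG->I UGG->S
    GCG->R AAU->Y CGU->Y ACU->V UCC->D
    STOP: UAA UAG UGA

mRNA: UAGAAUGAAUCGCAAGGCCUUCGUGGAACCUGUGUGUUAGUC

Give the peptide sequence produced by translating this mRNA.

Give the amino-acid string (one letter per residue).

start AUG at pos 4
pos 4: AUG -> C; peptide=C
pos 7: AAU -> Y; peptide=CY
pos 10: CGC -> G; peptide=CYG
pos 13: AAG -> V; peptide=CYGV
pos 16: GCC -> G; peptide=CYGVG
pos 19: UUC -> I; peptide=CYGVGI
pos 22: GUG -> H; peptide=CYGVGIH
pos 25: GAA -> S; peptide=CYGVGIHS
pos 28: CCU -> A; peptide=CYGVGIHSA
pos 31: GUG -> H; peptide=CYGVGIHSAH
pos 34: UGU -> R; peptide=CYGVGIHSAHR
pos 37: UAG -> STOP

Answer: CYGVGIHSAHR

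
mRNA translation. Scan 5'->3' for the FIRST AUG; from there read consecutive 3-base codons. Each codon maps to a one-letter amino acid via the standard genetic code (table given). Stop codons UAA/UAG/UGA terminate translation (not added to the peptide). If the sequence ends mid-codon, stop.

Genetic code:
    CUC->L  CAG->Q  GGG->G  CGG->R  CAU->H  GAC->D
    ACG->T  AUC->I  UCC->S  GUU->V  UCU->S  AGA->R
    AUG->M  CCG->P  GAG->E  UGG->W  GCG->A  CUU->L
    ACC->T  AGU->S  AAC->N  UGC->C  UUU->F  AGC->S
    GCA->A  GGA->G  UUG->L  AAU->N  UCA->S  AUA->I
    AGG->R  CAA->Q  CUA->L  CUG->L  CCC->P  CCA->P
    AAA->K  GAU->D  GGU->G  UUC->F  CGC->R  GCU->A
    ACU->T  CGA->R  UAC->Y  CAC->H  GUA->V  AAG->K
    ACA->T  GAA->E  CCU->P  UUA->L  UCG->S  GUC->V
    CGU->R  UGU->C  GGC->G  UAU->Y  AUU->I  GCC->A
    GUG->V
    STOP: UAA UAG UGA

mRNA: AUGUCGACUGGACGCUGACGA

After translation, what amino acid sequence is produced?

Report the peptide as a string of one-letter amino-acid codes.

Answer: MSTGR

Derivation:
start AUG at pos 0
pos 0: AUG -> M; peptide=M
pos 3: UCG -> S; peptide=MS
pos 6: ACU -> T; peptide=MST
pos 9: GGA -> G; peptide=MSTG
pos 12: CGC -> R; peptide=MSTGR
pos 15: UGA -> STOP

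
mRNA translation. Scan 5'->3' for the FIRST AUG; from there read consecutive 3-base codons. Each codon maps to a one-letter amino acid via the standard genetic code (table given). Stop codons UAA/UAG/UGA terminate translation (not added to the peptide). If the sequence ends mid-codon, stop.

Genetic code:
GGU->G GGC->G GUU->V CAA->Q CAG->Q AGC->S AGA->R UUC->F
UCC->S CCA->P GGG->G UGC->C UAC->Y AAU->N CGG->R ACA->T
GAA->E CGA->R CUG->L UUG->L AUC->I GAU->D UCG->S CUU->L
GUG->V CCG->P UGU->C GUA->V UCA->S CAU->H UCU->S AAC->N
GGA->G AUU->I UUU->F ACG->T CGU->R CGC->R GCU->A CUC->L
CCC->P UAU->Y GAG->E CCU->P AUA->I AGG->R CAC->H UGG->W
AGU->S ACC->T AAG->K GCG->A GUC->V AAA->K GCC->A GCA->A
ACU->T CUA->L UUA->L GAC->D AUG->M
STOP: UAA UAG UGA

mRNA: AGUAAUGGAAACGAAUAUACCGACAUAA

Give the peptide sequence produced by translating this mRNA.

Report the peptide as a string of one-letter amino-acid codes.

Answer: METNIPT

Derivation:
start AUG at pos 4
pos 4: AUG -> M; peptide=M
pos 7: GAA -> E; peptide=ME
pos 10: ACG -> T; peptide=MET
pos 13: AAU -> N; peptide=METN
pos 16: AUA -> I; peptide=METNI
pos 19: CCG -> P; peptide=METNIP
pos 22: ACA -> T; peptide=METNIPT
pos 25: UAA -> STOP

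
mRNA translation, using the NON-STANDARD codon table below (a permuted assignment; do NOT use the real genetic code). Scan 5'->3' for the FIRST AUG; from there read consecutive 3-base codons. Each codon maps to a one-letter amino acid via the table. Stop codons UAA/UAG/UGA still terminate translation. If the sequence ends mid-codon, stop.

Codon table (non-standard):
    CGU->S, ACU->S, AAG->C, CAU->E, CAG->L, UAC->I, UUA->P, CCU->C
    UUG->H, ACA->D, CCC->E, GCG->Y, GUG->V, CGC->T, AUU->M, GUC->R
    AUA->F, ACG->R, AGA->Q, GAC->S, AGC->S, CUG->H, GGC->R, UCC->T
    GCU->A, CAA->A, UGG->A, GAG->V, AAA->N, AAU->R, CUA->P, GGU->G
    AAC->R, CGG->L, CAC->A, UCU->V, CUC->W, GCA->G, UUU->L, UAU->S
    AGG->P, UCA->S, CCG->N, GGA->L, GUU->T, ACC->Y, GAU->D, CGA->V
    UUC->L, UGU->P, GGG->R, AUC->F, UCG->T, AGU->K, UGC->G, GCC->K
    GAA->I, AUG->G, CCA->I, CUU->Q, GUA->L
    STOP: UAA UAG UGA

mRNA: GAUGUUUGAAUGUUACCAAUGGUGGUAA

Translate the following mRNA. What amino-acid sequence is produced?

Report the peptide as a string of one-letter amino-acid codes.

Answer: GLIPIAAA

Derivation:
start AUG at pos 1
pos 1: AUG -> G; peptide=G
pos 4: UUU -> L; peptide=GL
pos 7: GAA -> I; peptide=GLI
pos 10: UGU -> P; peptide=GLIP
pos 13: UAC -> I; peptide=GLIPI
pos 16: CAA -> A; peptide=GLIPIA
pos 19: UGG -> A; peptide=GLIPIAA
pos 22: UGG -> A; peptide=GLIPIAAA
pos 25: UAA -> STOP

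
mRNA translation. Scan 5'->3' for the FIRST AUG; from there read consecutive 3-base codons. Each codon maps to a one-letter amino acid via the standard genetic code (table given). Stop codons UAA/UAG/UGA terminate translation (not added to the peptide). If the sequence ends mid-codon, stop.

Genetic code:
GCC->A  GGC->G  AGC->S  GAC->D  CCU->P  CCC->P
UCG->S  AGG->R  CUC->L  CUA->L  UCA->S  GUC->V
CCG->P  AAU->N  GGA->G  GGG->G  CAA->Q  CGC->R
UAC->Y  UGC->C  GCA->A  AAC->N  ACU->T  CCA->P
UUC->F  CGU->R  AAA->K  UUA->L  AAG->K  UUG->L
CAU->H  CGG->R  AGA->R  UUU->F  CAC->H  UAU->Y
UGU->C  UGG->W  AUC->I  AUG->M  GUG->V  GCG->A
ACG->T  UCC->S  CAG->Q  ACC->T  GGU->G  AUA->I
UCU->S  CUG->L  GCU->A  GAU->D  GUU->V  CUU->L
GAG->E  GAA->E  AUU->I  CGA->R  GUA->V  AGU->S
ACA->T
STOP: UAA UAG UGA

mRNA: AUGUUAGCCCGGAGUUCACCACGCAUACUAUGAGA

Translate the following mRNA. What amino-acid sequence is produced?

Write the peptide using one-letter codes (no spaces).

Answer: MLARSSPRIL

Derivation:
start AUG at pos 0
pos 0: AUG -> M; peptide=M
pos 3: UUA -> L; peptide=ML
pos 6: GCC -> A; peptide=MLA
pos 9: CGG -> R; peptide=MLAR
pos 12: AGU -> S; peptide=MLARS
pos 15: UCA -> S; peptide=MLARSS
pos 18: CCA -> P; peptide=MLARSSP
pos 21: CGC -> R; peptide=MLARSSPR
pos 24: AUA -> I; peptide=MLARSSPRI
pos 27: CUA -> L; peptide=MLARSSPRIL
pos 30: UGA -> STOP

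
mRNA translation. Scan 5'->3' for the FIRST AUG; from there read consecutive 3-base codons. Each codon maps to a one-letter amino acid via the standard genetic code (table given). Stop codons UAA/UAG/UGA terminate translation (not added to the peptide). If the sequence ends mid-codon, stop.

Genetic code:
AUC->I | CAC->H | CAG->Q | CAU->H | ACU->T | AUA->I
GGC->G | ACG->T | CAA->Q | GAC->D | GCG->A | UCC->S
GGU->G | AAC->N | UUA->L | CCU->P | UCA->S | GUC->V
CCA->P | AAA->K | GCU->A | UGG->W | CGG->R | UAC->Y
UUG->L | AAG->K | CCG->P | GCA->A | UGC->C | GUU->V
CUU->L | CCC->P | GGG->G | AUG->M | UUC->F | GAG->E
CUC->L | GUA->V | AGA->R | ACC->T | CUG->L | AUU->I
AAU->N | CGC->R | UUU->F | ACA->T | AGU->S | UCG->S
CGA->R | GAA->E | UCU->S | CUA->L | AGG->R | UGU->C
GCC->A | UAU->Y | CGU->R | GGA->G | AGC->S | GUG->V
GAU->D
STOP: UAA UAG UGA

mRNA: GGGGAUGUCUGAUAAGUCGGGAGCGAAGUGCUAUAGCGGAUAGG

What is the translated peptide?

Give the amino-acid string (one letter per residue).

start AUG at pos 4
pos 4: AUG -> M; peptide=M
pos 7: UCU -> S; peptide=MS
pos 10: GAU -> D; peptide=MSD
pos 13: AAG -> K; peptide=MSDK
pos 16: UCG -> S; peptide=MSDKS
pos 19: GGA -> G; peptide=MSDKSG
pos 22: GCG -> A; peptide=MSDKSGA
pos 25: AAG -> K; peptide=MSDKSGAK
pos 28: UGC -> C; peptide=MSDKSGAKC
pos 31: UAU -> Y; peptide=MSDKSGAKCY
pos 34: AGC -> S; peptide=MSDKSGAKCYS
pos 37: GGA -> G; peptide=MSDKSGAKCYSG
pos 40: UAG -> STOP

Answer: MSDKSGAKCYSG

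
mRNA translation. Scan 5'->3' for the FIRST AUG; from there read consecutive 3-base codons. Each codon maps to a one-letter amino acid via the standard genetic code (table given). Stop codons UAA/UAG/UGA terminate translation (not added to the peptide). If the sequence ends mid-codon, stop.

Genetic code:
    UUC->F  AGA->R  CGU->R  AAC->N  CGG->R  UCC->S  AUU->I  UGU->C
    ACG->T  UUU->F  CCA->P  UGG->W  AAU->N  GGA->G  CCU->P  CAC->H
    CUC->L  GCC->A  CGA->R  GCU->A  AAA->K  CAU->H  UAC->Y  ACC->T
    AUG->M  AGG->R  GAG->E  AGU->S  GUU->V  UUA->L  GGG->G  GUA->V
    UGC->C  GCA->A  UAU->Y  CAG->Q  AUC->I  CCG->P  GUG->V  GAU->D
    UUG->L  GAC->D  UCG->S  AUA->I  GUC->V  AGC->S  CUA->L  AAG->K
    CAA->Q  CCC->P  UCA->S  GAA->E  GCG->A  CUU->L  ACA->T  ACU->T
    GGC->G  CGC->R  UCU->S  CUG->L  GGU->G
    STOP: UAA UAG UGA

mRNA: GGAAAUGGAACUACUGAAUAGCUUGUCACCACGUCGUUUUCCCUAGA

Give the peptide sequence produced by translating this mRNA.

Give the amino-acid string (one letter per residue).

Answer: MELLNSLSPRRFP

Derivation:
start AUG at pos 4
pos 4: AUG -> M; peptide=M
pos 7: GAA -> E; peptide=ME
pos 10: CUA -> L; peptide=MEL
pos 13: CUG -> L; peptide=MELL
pos 16: AAU -> N; peptide=MELLN
pos 19: AGC -> S; peptide=MELLNS
pos 22: UUG -> L; peptide=MELLNSL
pos 25: UCA -> S; peptide=MELLNSLS
pos 28: CCA -> P; peptide=MELLNSLSP
pos 31: CGU -> R; peptide=MELLNSLSPR
pos 34: CGU -> R; peptide=MELLNSLSPRR
pos 37: UUU -> F; peptide=MELLNSLSPRRF
pos 40: CCC -> P; peptide=MELLNSLSPRRFP
pos 43: UAG -> STOP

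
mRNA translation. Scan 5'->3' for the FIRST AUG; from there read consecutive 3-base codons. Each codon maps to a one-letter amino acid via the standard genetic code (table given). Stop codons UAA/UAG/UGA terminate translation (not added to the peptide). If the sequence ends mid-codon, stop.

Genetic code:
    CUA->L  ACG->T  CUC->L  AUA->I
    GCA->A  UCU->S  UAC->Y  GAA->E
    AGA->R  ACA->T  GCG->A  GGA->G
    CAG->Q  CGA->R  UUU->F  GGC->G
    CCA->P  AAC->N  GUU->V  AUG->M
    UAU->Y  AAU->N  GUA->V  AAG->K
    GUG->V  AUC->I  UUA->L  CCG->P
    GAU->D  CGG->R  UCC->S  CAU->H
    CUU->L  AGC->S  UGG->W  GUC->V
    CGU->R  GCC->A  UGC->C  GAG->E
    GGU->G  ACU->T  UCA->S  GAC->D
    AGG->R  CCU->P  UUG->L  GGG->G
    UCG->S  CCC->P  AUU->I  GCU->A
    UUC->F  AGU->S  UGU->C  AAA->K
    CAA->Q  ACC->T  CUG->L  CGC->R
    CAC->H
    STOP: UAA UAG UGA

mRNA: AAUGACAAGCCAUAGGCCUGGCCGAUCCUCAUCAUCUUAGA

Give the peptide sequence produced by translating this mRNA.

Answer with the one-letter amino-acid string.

start AUG at pos 1
pos 1: AUG -> M; peptide=M
pos 4: ACA -> T; peptide=MT
pos 7: AGC -> S; peptide=MTS
pos 10: CAU -> H; peptide=MTSH
pos 13: AGG -> R; peptide=MTSHR
pos 16: CCU -> P; peptide=MTSHRP
pos 19: GGC -> G; peptide=MTSHRPG
pos 22: CGA -> R; peptide=MTSHRPGR
pos 25: UCC -> S; peptide=MTSHRPGRS
pos 28: UCA -> S; peptide=MTSHRPGRSS
pos 31: UCA -> S; peptide=MTSHRPGRSSS
pos 34: UCU -> S; peptide=MTSHRPGRSSSS
pos 37: UAG -> STOP

Answer: MTSHRPGRSSSS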